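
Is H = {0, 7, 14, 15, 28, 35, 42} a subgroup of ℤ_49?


Subgroup test for H = {0, 7, 14, 15, 28, 35, 42} in (ℤ_49, +):
(1) 0 ∈ H? Yes
(2) Closure: for all a,b ∈ H, (a+b) mod 49 ∈ H? No  [counterexample: 7 + 14 = 21 ∉ H]
(3) Inverses: for all a ∈ H, -a mod 49 ∈ H? No

No, H is not a subgroup of ℤ_49


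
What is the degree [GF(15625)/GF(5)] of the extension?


GF(15625) = GF(5^6), so the extension degree is 6

[GF(15625)/GF(5)] = 6


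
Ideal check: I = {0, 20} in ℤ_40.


Check ideal conditions for I = {0, 20} in ℤ_40:
(1) I is an additive subgroup? Yes
(2) For r ∈ ℤ_40 and a ∈ I: r·a ∈ I? Yes

Yes, I is an ideal of ℤ_40


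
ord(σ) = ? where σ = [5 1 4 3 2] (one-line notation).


Cycle decomposition: (1 5 2) (3 4)
Cycle lengths: 3, 2
Order = lcm(3, 2) = 6

ord(σ) = 6


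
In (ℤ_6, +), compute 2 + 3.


Operation: addition mod 6
2 + 3 = (a + b) mod 6 with a = 2, b = 3

2 + 3 = 5


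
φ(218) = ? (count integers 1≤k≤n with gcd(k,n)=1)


Factor n: 218 = 2 × 109
φ(n) = n · ∏(1 - 1/p) over distinct primes p | n
φ(218) = 218 · (1 - 1/2) · (1 - 1/109) = 108

φ(218) = 108


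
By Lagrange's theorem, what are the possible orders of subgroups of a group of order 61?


Lagrange's theorem: |H| divides |G|
|G| = 61
Divisors of 61: 1, 61

Possible subgroup orders: {1, 61}


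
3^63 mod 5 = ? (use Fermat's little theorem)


Fermat's little theorem: if p is prime and gcd(a,p)=1, then a^(p-1) ≡ 1 (mod p)
p = 5 is prime, gcd(3,5) = 1
Reduce exponent: 63 mod 4 = 3
So 3^63 ≡ 3^3 (mod 5)
3^3 mod 5 = 2

3^63 ≡ 2 (mod 5)


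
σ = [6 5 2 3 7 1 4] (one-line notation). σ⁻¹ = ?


To find σ⁻¹, swap domain and range:
σ(1) = 6 → σ⁻¹(6) = 1
σ(2) = 5 → σ⁻¹(5) = 2
σ(3) = 2 → σ⁻¹(2) = 3
σ(4) = 3 → σ⁻¹(3) = 4
σ(5) = 7 → σ⁻¹(7) = 5
σ(6) = 1 → σ⁻¹(1) = 6
σ(7) = 4 → σ⁻¹(4) = 7

σ⁻¹ = [6 3 4 7 2 1 5]


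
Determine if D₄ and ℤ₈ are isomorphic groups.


Comparing D₄ and ℤ₈:
D₄ is non-abelian, ℤ₈ is abelian

No, D₄ ≇ ℤ₈


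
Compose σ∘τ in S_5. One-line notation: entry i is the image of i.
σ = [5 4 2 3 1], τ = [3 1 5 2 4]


σ∘τ: apply τ first, then σ
1 →τ 3 →σ 2
2 →τ 1 →σ 5
3 →τ 5 →σ 1
4 →τ 2 →σ 4
5 →τ 4 →σ 3

σ∘τ = [2 5 1 4 3]


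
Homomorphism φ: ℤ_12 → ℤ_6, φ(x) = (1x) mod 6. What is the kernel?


Kernel = preimage of identity
ker(φ) = {x ∈ ℤ_12 : 1x ≡ 0 (mod 6)}. Since 6 | 12, φ is well-defined. The kernel is the cyclic subgroup ⟨6⟩ of ℤ_12 (order 2), i.e. {0, 6}

ker(φ) = {0, 6}


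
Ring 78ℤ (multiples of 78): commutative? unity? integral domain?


78ℤ is a commutative ring under +,× but has no multiplicative identity (1 ∉ 78ℤ); it has no zero divisors, but without unity it is not an integral domain
Commutative: Yes
Integral domain: No
Has unity: No

78ℤ (multiples of 78): Commutative=Yes, Unity=No


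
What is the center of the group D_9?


Z(G) = {g ∈ G | gx = xg for all x ∈ G}
For odd n, Z(D_n) = {e}: no nontrivial rotation commutes with all reflections

Z(D_9) = {e}


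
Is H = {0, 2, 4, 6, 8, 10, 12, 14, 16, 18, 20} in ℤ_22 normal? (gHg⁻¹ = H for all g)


H = {0, 2, 4, 6, 8, 10, 12, 14, 16, 18, 20} in ℤ_22
ℤ_22 is abelian; every subgroup of an abelian group is normal

Yes, normal subgroup


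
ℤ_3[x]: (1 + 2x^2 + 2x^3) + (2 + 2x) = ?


Add coefficients mod 3:
x^0: 1 + 2 = 0 (mod 3)
x^1: 0 + 2 = 2 (mod 3)
x^2: 2 + 0 = 2 (mod 3)
x^3: 2 + 0 = 2 (mod 3)
Result: 2x + 2x^2 + 2x^3

f + g = 2x + 2x^2 + 2x^3


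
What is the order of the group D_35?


|D_n| = 2n (n rotations and n reflections)
|D_35| = 2×35 = 70

|D_35| = 70


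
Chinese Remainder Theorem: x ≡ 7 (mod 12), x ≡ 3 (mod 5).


m₁ = 12, m₂ = 5, gcd = 1, so CRT applies. M = m₁·m₂ = 60
Let M₁ = M/m₁ = 5, M₂ = M/m₂ = 12
Find y₁ ≡ M₁⁻¹ (mod m₁): 5⁻¹ ≡ 5 (mod 12)
Find y₂ ≡ M₂⁻¹ (mod m₂): 12⁻¹ ≡ 3 (mod 5)
x = a₁·M₁·y₁ + a₂·M₂·y₂ = 7·5·5 + 3·12·3 = 283
Reduce mod 60: x ≡ 43
Check: 43 mod 12 = 7 ✓, 43 mod 5 = 3 ✓

x ≡ 43 (mod 60)


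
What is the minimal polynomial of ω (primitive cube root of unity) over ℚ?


ω satisfies x² + x + 1 = 0 (the cyclotomic polynomial Φ₃)

Minimal polynomial: x² + x + 1


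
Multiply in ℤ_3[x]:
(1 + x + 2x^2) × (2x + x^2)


Expand and collect like terms; reduce coefficients mod 3:
x^0: 1·0 = 0 ≡ 0 (mod 3)
x^1: 1·2 + 1·0 = 2 ≡ 2 (mod 3)
x^2: 1·1 + 1·2 + 2·0 = 3 ≡ 0 (mod 3)
x^3: 1·1 + 2·2 = 5 ≡ 2 (mod 3)
x^4: 2·1 = 2 ≡ 2 (mod 3)
Result: 2x + 2x^3 + 2x^4

f · g = 2x + 2x^3 + 2x^4


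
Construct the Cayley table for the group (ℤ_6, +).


Elements: {0, 1, 2, 3, 4, 5}
Operation: addition mod 6
Entry (a, b) = (a + b) mod 6

Cayley table:
  | 0 | 1 | 2 | 3 | 4 | 5
0 | 0 | 1 | 2 | 3 | 4 | 5
1 | 1 | 2 | 3 | 4 | 5 | 0
2 | 2 | 3 | 4 | 5 | 0 | 1
3 | 3 | 4 | 5 | 0 | 1 | 2
4 | 4 | 5 | 0 | 1 | 2 | 3
5 | 5 | 0 | 1 | 2 | 3 | 4


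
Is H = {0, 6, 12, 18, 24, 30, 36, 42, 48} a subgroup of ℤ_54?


Subgroup test for H = {0, 6, 12, 18, 24, 30, 36, 42, 48} in (ℤ_54, +):
(1) 0 ∈ H? Yes
(2) Closure: for all a,b ∈ H, (a+b) mod 54 ∈ H? Yes
(3) Inverses: for all a ∈ H, -a mod 54 ∈ H? Yes

Yes, H is a subgroup of ℤ_54


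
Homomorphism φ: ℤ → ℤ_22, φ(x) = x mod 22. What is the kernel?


Kernel = preimage of identity
ker(φ) = {x ∈ ℤ : x ≡ 0 (mod 22)} = 22ℤ = {0, ±22, ±44, ...}

ker(φ) = 22ℤ


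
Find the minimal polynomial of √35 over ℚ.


√35 satisfies x² - 35 = 0, irreducible over ℚ since 35 is squarefree

Minimal polynomial: x² - 35


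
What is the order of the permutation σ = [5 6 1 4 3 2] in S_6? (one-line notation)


Cycle decomposition: (1 5 3) (2 6)
Cycle lengths: 3, 2
Order = lcm(3, 2) = 6

ord(σ) = 6


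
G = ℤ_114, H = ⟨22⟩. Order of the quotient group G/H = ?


|⟨22⟩| = n / gcd(22, 114) = 114 / 2 = 57
H is normal (ℤ_114 is abelian).
|G/H| = |G| / |H| = 114 / 57 = 2

|G/H| = 2


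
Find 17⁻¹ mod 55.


Use the extended Euclidean algorithm to write 1 = 17·s + 55·t; then s mod 55 is the inverse.
Euclidean algorithm:
  17 = 0·55 + 17
  55 = 3·17 + 4
  17 = 4·4 + 1
  4 = 4·1 + 0
gcd(17,55) = 1
Back-substitution gives: 17·(13) + 55·(-4) = 1
So 17⁻¹ ≡ 13 ≡ 13 (mod 55)
Check: 17 × 13 = 221 ≡ 1 (mod 55) ✓

17⁻¹ ≡ 13 (mod 55)


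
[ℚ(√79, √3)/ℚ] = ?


[ℚ(√79,√3):ℚ] = [ℚ(√79,√3):ℚ(√79)]·[ℚ(√79):ℚ] = 2·2 = 4

[ℚ(√79, √3)/ℚ] = 4


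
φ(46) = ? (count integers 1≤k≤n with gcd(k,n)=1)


Factor n: 46 = 2 × 23
φ(n) = n · ∏(1 - 1/p) over distinct primes p | n
φ(46) = 46 · (1 - 1/2) · (1 - 1/23) = 22

φ(46) = 22


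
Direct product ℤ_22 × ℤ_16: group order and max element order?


|ℤ_22 × ℤ_16| = 22 × 16 = 352
Max element order = lcm(22,16) = 176
Cyclic? No (gcd=2)

|ℤ_22×ℤ_16| = 352, max element order = 176


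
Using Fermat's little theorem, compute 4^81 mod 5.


Fermat's little theorem: if p is prime and gcd(a,p)=1, then a^(p-1) ≡ 1 (mod p)
p = 5 is prime, gcd(4,5) = 1
Reduce exponent: 81 mod 4 = 1
So 4^81 ≡ 4^1 (mod 5)
4^1 mod 5 = 4

4^81 ≡ 4 (mod 5)


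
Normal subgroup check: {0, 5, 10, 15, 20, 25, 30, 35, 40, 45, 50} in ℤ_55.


H = {0, 5, 10, 15, 20, 25, 30, 35, 40, 45, 50} in ℤ_55
ℤ_55 is abelian; every subgroup of an abelian group is normal

Yes, normal subgroup


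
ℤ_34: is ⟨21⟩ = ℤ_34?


g generates ℤ_n iff gcd(g, n) = 1
gcd(21, 34) = 1
Since gcd = 1, 21 is a generator.

Yes, 21 generates ℤ_34


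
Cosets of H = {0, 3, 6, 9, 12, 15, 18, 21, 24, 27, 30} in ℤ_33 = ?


H = {0, 3, 6, 9, 12, 15, 18, 21, 24, 27, 30}, |H| = 11
Number of cosets = |G|/|H| = 33/11 = 3
0 + H = {0, 3, 6, 9, 12, 15, 18, 21, 24, 27, 30}
1 + H = {1, 4, 7, 10, 13, 16, 19, 22, 25, 28, 31}
2 + H = {2, 5, 8, 11, 14, 17, 20, 23, 26, 29, 32}

Cosets: 0+H={0,3,6,9,12,15,18,21,24,27,30}; 1+H={1,4,7,10,13,16,19,22,25,28,31}; 2+H={2,5,8,11,14,17,20,23,26,29,32}


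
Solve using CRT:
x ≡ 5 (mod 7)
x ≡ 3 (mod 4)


m₁ = 7, m₂ = 4, gcd = 1, so CRT applies. M = m₁·m₂ = 28
Let M₁ = M/m₁ = 4, M₂ = M/m₂ = 7
Find y₁ ≡ M₁⁻¹ (mod m₁): 4⁻¹ ≡ 2 (mod 7)
Find y₂ ≡ M₂⁻¹ (mod m₂): 7⁻¹ ≡ 3 (mod 4)
x = a₁·M₁·y₁ + a₂·M₂·y₂ = 5·4·2 + 3·7·3 = 103
Reduce mod 28: x ≡ 19
Check: 19 mod 7 = 5 ✓, 19 mod 4 = 3 ✓

x ≡ 19 (mod 28)


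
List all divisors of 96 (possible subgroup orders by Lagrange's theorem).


Lagrange's theorem: |H| divides |G|
|G| = 96
Divisors of 96: 1, 2, 3, 4, 6, 8, 12, 16, 24, 32, 48, 96

Possible subgroup orders: {1, 2, 3, 4, 6, 8, 12, 16, 24, 32, 48, 96}


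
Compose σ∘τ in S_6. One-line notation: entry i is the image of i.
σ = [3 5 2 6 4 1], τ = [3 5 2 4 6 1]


σ∘τ: apply τ first, then σ
1 →τ 3 →σ 2
2 →τ 5 →σ 4
3 →τ 2 →σ 5
4 →τ 4 →σ 6
5 →τ 6 →σ 1
6 →τ 1 →σ 3

σ∘τ = [2 4 5 6 1 3]


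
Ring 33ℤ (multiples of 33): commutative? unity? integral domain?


33ℤ is a commutative ring under +,× but has no multiplicative identity (1 ∉ 33ℤ); it has no zero divisors, but without unity it is not an integral domain
Commutative: Yes
Integral domain: No
Has unity: No

33ℤ (multiples of 33): Commutative=Yes, Unity=No


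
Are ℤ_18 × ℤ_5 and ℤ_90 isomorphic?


Comparing ℤ_18 × ℤ_5 and ℤ_90:
gcd(18,5) = 1, so ℤ_18 × ℤ_5 ≅ ℤ_90 (CRT)

Yes, ℤ_18 × ℤ_5 ≅ ℤ_90


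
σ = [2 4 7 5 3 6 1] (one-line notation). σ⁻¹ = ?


To find σ⁻¹, swap domain and range:
σ(1) = 2 → σ⁻¹(2) = 1
σ(2) = 4 → σ⁻¹(4) = 2
σ(3) = 7 → σ⁻¹(7) = 3
σ(4) = 5 → σ⁻¹(5) = 4
σ(5) = 3 → σ⁻¹(3) = 5
σ(6) = 6 → σ⁻¹(6) = 6
σ(7) = 1 → σ⁻¹(1) = 7

σ⁻¹ = [7 1 5 2 4 6 3]


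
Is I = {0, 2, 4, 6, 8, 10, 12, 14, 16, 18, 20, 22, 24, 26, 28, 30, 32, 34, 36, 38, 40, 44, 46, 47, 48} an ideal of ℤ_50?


Check ideal conditions for I = {0, 2, 4, 6, 8, 10, 12, 14, 16, 18, 20, 22, 24, 26, 28, 30, 32, 34, 36, 38, 40, 44, 46, 47, 48} in ℤ_50:
(1) I is an additive subgroup? No
(2) For r ∈ ℤ_50 and a ∈ I: r·a ∈ I? No  [counterexample: r=2, a=46, r·a mod 50 = 42 ∉ I]

No, I is not an ideal of ℤ_50


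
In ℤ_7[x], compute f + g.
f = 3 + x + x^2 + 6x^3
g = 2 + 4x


Add coefficients mod 7:
x^0: 3 + 2 = 5 (mod 7)
x^1: 1 + 4 = 5 (mod 7)
x^2: 1 + 0 = 1 (mod 7)
x^3: 6 + 0 = 6 (mod 7)
Result: 5 + 5x + x^2 + 6x^3

f + g = 5 + 5x + x^2 + 6x^3


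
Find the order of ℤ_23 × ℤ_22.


|A × B| = |A| · |B|
|ℤ_23 × ℤ_22| = 23 × 22 = 506

|ℤ_23 × ℤ_22| = 506


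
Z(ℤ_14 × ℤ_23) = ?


Z(G) = {g ∈ G | gx = xg for all x ∈ G}
Direct product of abelian groups is abelian, so Z(G) = G

Z(ℤ_14 × ℤ_23) = ℤ_14 × ℤ_23


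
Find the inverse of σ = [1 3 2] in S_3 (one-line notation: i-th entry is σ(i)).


To find σ⁻¹, swap domain and range:
σ(1) = 1 → σ⁻¹(1) = 1
σ(2) = 3 → σ⁻¹(3) = 2
σ(3) = 2 → σ⁻¹(2) = 3

σ⁻¹ = [1 3 2]


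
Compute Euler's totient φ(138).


Factor n: 138 = 2 × 3 × 23
φ(n) = n · ∏(1 - 1/p) over distinct primes p | n
φ(138) = 138 · (1 - 1/2) · (1 - 1/3) · (1 - 1/23) = 44

φ(138) = 44


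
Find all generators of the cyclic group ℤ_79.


g generates ℤ_n iff gcd(g,n) = 1
Prime factors of 79: 79
Generators are g ∈ {1,...,78} not divisible by any of these primes.
Generators: {1, 2, 3, 4, 5, 6, 7, 8, 9, 10, 11, 12, 13, 14, 15, 16, 17, 18, 19, 20, 21, 22, 23, 24, 25, 26, 27, 28, 29, 30, 31, 32, 33, 34, 35, 36, 37, 38, 39, 40, 41, 42, 43, 44, 45, 46, 47, 48, 49, 50, 51, 52, 53, 54, 55, 56, 57, 58, 59, 60, 61, 62, 63, 64, 65, 66, 67, 68, 69, 70, 71, 72, 73, 74, 75, 76, 77, 78}
Number of generators = φ(79) = 78

Generators of ℤ_79 = {1, 2, 3, 4, 5, 6, 7, 8, 9, 10, 11, 12, 13, 14, 15, 16, 17, 18, 19, 20, 21, 22, 23, 24, 25, 26, 27, 28, 29, 30, 31, 32, 33, 34, 35, 36, 37, 38, 39, 40, 41, 42, 43, 44, 45, 46, 47, 48, 49, 50, 51, 52, 53, 54, 55, 56, 57, 58, 59, 60, 61, 62, 63, 64, 65, 66, 67, 68, 69, 70, 71, 72, 73, 74, 75, 76, 77, 78}


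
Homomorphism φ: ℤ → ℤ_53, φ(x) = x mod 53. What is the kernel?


Kernel = preimage of identity
ker(φ) = {x ∈ ℤ : x ≡ 0 (mod 53)} = 53ℤ = {0, ±53, ±106, ...}

ker(φ) = 53ℤ


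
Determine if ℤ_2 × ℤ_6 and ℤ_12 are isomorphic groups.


Comparing ℤ_2 × ℤ_6 and ℤ_12:
gcd(2,6) = 2 ≠ 1. Max element order in ℤ_2×ℤ_6 is lcm(2,6) = 6 < 12, so it has no element of order 12

No, ℤ_2 × ℤ_6 ≇ ℤ_12


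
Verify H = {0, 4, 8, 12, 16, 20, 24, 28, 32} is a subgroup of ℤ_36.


Subgroup test for H = {0, 4, 8, 12, 16, 20, 24, 28, 32} in (ℤ_36, +):
(1) 0 ∈ H? Yes
(2) Closure: for all a,b ∈ H, (a+b) mod 36 ∈ H? Yes
(3) Inverses: for all a ∈ H, -a mod 36 ∈ H? Yes

Yes, H is a subgroup of ℤ_36


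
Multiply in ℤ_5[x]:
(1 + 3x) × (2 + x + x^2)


Expand and collect like terms; reduce coefficients mod 5:
x^0: 1·2 = 2 ≡ 2 (mod 5)
x^1: 1·1 + 3·2 = 7 ≡ 2 (mod 5)
x^2: 1·1 + 3·1 = 4 ≡ 4 (mod 5)
x^3: 3·1 = 3 ≡ 3 (mod 5)
Result: 2 + 2x + 4x^2 + 3x^3

f · g = 2 + 2x + 4x^2 + 3x^3


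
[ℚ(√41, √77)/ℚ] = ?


[ℚ(√41,√77):ℚ] = [ℚ(√41,√77):ℚ(√41)]·[ℚ(√41):ℚ] = 2·2 = 4

[ℚ(√41, √77)/ℚ] = 4


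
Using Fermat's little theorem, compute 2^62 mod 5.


Fermat's little theorem: if p is prime and gcd(a,p)=1, then a^(p-1) ≡ 1 (mod p)
p = 5 is prime, gcd(2,5) = 1
Reduce exponent: 62 mod 4 = 2
So 2^62 ≡ 2^2 (mod 5)
2^2 mod 5 = 4

2^62 ≡ 4 (mod 5)


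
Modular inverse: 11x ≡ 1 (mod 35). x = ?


Use the extended Euclidean algorithm to write 1 = 11·s + 35·t; then s mod 35 is the inverse.
Euclidean algorithm:
  11 = 0·35 + 11
  35 = 3·11 + 2
  11 = 5·2 + 1
  2 = 2·1 + 0
gcd(11,35) = 1
Back-substitution gives: 11·(16) + 35·(-5) = 1
So 11⁻¹ ≡ 16 ≡ 16 (mod 35)
Check: 11 × 16 = 176 ≡ 1 (mod 35) ✓

11⁻¹ ≡ 16 (mod 35)


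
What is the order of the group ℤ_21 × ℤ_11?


|A × B| = |A| · |B|
|ℤ_21 × ℤ_11| = 21 × 11 = 231

|ℤ_21 × ℤ_11| = 231


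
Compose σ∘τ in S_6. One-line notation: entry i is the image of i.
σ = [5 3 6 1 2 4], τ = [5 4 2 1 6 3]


σ∘τ: apply τ first, then σ
1 →τ 5 →σ 2
2 →τ 4 →σ 1
3 →τ 2 →σ 3
4 →τ 1 →σ 5
5 →τ 6 →σ 4
6 →τ 3 →σ 6

σ∘τ = [2 1 3 5 4 6]


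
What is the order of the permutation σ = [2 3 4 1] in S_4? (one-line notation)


Cycle decomposition: (1 2 3 4)
Cycle lengths: 4
Order = lcm(4) = 4

ord(σ) = 4


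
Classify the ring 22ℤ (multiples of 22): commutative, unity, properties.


22ℤ is a commutative ring under +,× but has no multiplicative identity (1 ∉ 22ℤ); it has no zero divisors, but without unity it is not an integral domain
Commutative: Yes
Integral domain: No
Has unity: No

22ℤ (multiples of 22): Commutative=Yes, Unity=No


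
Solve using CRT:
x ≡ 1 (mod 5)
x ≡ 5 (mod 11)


m₁ = 5, m₂ = 11, gcd = 1, so CRT applies. M = m₁·m₂ = 55
Let M₁ = M/m₁ = 11, M₂ = M/m₂ = 5
Find y₁ ≡ M₁⁻¹ (mod m₁): 11⁻¹ ≡ 1 (mod 5)
Find y₂ ≡ M₂⁻¹ (mod m₂): 5⁻¹ ≡ 9 (mod 11)
x = a₁·M₁·y₁ + a₂·M₂·y₂ = 1·11·1 + 5·5·9 = 236
Reduce mod 55: x ≡ 16
Check: 16 mod 5 = 1 ✓, 16 mod 11 = 5 ✓

x ≡ 16 (mod 55)


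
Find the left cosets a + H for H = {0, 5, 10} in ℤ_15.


H = {0, 5, 10}, |H| = 3
Number of cosets = |G|/|H| = 15/3 = 5
0 + H = {0, 5, 10}
1 + H = {1, 6, 11}
2 + H = {2, 7, 12}
3 + H = {3, 8, 13}
4 + H = {4, 9, 14}

Cosets: 0+H={0,5,10}; 1+H={1,6,11}; 2+H={2,7,12}; 3+H={3,8,13}; 4+H={4,9,14}


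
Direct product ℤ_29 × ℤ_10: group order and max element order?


|ℤ_29 × ℤ_10| = 29 × 10 = 290
Max element order = lcm(29,10) = 290
Cyclic? Yes (gcd=1)

|ℤ_29×ℤ_10| = 290, max element order = 290


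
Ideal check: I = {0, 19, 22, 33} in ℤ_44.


Check ideal conditions for I = {0, 19, 22, 33} in ℤ_44:
(1) I is an additive subgroup? No
(2) For r ∈ ℤ_44 and a ∈ I: r·a ∈ I? No  [counterexample: r=2, a=19, r·a mod 44 = 38 ∉ I]

No, I is not an ideal of ℤ_44


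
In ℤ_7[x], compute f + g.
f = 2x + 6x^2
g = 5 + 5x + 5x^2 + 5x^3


Add coefficients mod 7:
x^0: 0 + 5 = 5 (mod 7)
x^1: 2 + 5 = 0 (mod 7)
x^2: 6 + 5 = 4 (mod 7)
x^3: 0 + 5 = 5 (mod 7)
Result: 5 + 4x^2 + 5x^3

f + g = 5 + 4x^2 + 5x^3


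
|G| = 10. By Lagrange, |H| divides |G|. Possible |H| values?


Lagrange's theorem: |H| divides |G|
|G| = 10
Divisors of 10: 1, 2, 5, 10

Possible subgroup orders: {1, 2, 5, 10}


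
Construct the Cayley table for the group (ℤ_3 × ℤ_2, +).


Elements: {(0,0), (0,1), (1,0), (1,1), (2,0), (2,1)}
Operation: componentwise addition mod (3, 2)
Entry (a, b) = ((a₁+b₁) mod 3, (a₂+b₂) mod 2)

Cayley table:
      | (0,0) | (0,1) | (1,0) | (1,1) | (2,0) | (2,1)
(0,0) | (0,0) | (0,1) | (1,0) | (1,1) | (2,0) | (2,1)
(0,1) | (0,1) | (0,0) | (1,1) | (1,0) | (2,1) | (2,0)
(1,0) | (1,0) | (1,1) | (2,0) | (2,1) | (0,0) | (0,1)
(1,1) | (1,1) | (1,0) | (2,1) | (2,0) | (0,1) | (0,0)
(2,0) | (2,0) | (2,1) | (0,0) | (0,1) | (1,0) | (1,1)
(2,1) | (2,1) | (2,0) | (0,1) | (0,0) | (1,1) | (1,0)


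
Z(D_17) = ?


Z(G) = {g ∈ G | gx = xg for all x ∈ G}
For odd n, Z(D_n) = {e}: no nontrivial rotation commutes with all reflections

Z(D_17) = {e}


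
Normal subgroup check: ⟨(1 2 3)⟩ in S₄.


H = ⟨(1 2 3)⟩ in S₄
(1 4)(1 2 3)(1 4)⁻¹ = (4 2 3) ∉ ⟨(1 2 3)⟩

No, not a normal subgroup


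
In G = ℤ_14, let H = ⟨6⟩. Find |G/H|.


|⟨6⟩| = n / gcd(6, 14) = 14 / 2 = 7
H is normal (ℤ_14 is abelian).
|G/H| = |G| / |H| = 14 / 7 = 2

|G/H| = 2


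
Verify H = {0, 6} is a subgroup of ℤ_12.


Subgroup test for H = {0, 6} in (ℤ_12, +):
(1) 0 ∈ H? Yes
(2) Closure: for all a,b ∈ H, (a+b) mod 12 ∈ H? Yes
(3) Inverses: for all a ∈ H, -a mod 12 ∈ H? Yes

Yes, H is a subgroup of ℤ_12


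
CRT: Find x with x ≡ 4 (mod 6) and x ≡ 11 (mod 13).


m₁ = 6, m₂ = 13, gcd = 1, so CRT applies. M = m₁·m₂ = 78
Let M₁ = M/m₁ = 13, M₂ = M/m₂ = 6
Find y₁ ≡ M₁⁻¹ (mod m₁): 13⁻¹ ≡ 1 (mod 6)
Find y₂ ≡ M₂⁻¹ (mod m₂): 6⁻¹ ≡ 11 (mod 13)
x = a₁·M₁·y₁ + a₂·M₂·y₂ = 4·13·1 + 11·6·11 = 778
Reduce mod 78: x ≡ 76
Check: 76 mod 6 = 4 ✓, 76 mod 13 = 11 ✓

x ≡ 76 (mod 78)


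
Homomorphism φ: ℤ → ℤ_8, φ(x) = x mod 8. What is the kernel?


Kernel = preimage of identity
ker(φ) = {x ∈ ℤ : x ≡ 0 (mod 8)} = 8ℤ = {0, ±8, ±16, ...}

ker(φ) = 8ℤ


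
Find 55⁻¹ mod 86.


Use the extended Euclidean algorithm to write 1 = 55·s + 86·t; then s mod 86 is the inverse.
Euclidean algorithm:
  55 = 0·86 + 55
  86 = 1·55 + 31
  55 = 1·31 + 24
  31 = 1·24 + 7
  24 = 3·7 + 3
  7 = 2·3 + 1
  3 = 3·1 + 0
gcd(55,86) = 1
Back-substitution gives: 55·(-25) + 86·(16) = 1
So 55⁻¹ ≡ -25 ≡ 61 (mod 86)
Check: 55 × 61 = 3355 ≡ 1 (mod 86) ✓

55⁻¹ ≡ 61 (mod 86)


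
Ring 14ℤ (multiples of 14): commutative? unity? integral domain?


14ℤ is a commutative ring under +,× but has no multiplicative identity (1 ∉ 14ℤ); it has no zero divisors, but without unity it is not an integral domain
Commutative: Yes
Integral domain: No
Has unity: No

14ℤ (multiples of 14): Commutative=Yes, Unity=No


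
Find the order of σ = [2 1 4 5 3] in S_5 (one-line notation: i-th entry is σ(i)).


Cycle decomposition: (1 2) (3 4 5)
Cycle lengths: 2, 3
Order = lcm(2, 3) = 6

ord(σ) = 6


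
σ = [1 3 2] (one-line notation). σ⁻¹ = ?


To find σ⁻¹, swap domain and range:
σ(1) = 1 → σ⁻¹(1) = 1
σ(2) = 3 → σ⁻¹(3) = 2
σ(3) = 2 → σ⁻¹(2) = 3

σ⁻¹ = [1 3 2]


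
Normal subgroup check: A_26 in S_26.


H = A_26 in S_26
A_26 has index 2 in S_26, and every subgroup of index 2 is normal

Yes, normal subgroup


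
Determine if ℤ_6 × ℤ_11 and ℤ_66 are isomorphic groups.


Comparing ℤ_6 × ℤ_11 and ℤ_66:
gcd(6,11) = 1, so ℤ_6 × ℤ_11 ≅ ℤ_66 (CRT)

Yes, ℤ_6 × ℤ_11 ≅ ℤ_66


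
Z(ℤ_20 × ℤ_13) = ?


Z(G) = {g ∈ G | gx = xg for all x ∈ G}
Direct product of abelian groups is abelian, so Z(G) = G

Z(ℤ_20 × ℤ_13) = ℤ_20 × ℤ_13


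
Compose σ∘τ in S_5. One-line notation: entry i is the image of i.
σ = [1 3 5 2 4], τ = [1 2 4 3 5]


σ∘τ: apply τ first, then σ
1 →τ 1 →σ 1
2 →τ 2 →σ 3
3 →τ 4 →σ 2
4 →τ 3 →σ 5
5 →τ 5 →σ 4

σ∘τ = [1 3 2 5 4]


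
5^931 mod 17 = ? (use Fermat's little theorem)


Fermat's little theorem: if p is prime and gcd(a,p)=1, then a^(p-1) ≡ 1 (mod p)
p = 17 is prime, gcd(5,17) = 1
Reduce exponent: 931 mod 16 = 3
So 5^931 ≡ 5^3 (mod 17)
5^3 mod 17 = 6

5^931 ≡ 6 (mod 17)


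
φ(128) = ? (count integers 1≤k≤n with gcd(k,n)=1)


Factor n: 128 = 2^7
φ(n) = n · ∏(1 - 1/p) over distinct primes p | n
φ(128) = 128 · (1 - 1/2) = 64

φ(128) = 64


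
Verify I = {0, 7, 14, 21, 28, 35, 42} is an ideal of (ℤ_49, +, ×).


Check ideal conditions for I = {0, 7, 14, 21, 28, 35, 42} in ℤ_49:
(1) I is an additive subgroup? Yes
(2) For r ∈ ℤ_49 and a ∈ I: r·a ∈ I? Yes

Yes, I is an ideal of ℤ_49


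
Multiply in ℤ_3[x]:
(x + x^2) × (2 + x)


Expand and collect like terms; reduce coefficients mod 3:
x^0: 0·2 = 0 ≡ 0 (mod 3)
x^1: 0·1 + 1·2 = 2 ≡ 2 (mod 3)
x^2: 1·1 + 1·2 = 3 ≡ 0 (mod 3)
x^3: 1·1 = 1 ≡ 1 (mod 3)
Result: 2x + x^3

f · g = 2x + x^3


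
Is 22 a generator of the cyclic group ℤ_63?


g generates ℤ_n iff gcd(g, n) = 1
gcd(22, 63) = 1
Since gcd = 1, 22 is a generator.

Yes, 22 generates ℤ_63


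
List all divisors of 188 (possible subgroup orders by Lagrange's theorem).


Lagrange's theorem: |H| divides |G|
|G| = 188
Divisors of 188: 1, 2, 4, 47, 94, 188

Possible subgroup orders: {1, 2, 4, 47, 94, 188}


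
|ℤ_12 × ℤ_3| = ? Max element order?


|ℤ_12 × ℤ_3| = 12 × 3 = 36
Max element order = lcm(12,3) = 12
Cyclic? No (gcd=3)

|ℤ_12×ℤ_3| = 36, max element order = 12


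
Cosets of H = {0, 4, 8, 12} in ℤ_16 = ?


H = {0, 4, 8, 12}, |H| = 4
Number of cosets = |G|/|H| = 16/4 = 4
0 + H = {0, 4, 8, 12}
1 + H = {1, 5, 9, 13}
2 + H = {2, 6, 10, 14}
3 + H = {3, 7, 11, 15}

Cosets: 0+H={0,4,8,12}; 1+H={1,5,9,13}; 2+H={2,6,10,14}; 3+H={3,7,11,15}


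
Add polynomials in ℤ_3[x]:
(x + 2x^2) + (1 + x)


Add coefficients mod 3:
x^0: 0 + 1 = 1 (mod 3)
x^1: 1 + 1 = 2 (mod 3)
x^2: 2 + 0 = 2 (mod 3)
Result: 1 + 2x + 2x^2

f + g = 1 + 2x + 2x^2


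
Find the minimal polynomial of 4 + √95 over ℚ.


Let α = 4 + √95. Then α - 4 = √95, so (α - 4)² = 95, giving α² - 8α - 79 = 0. Degree 2 and α ∉ ℚ, so this is the minimal polynomial.

Minimal polynomial: x² - 8x - 79


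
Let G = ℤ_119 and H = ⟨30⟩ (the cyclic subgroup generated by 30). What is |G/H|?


|⟨30⟩| = n / gcd(30, 119) = 119 / 1 = 119
H is normal (ℤ_119 is abelian).
|G/H| = |G| / |H| = 119 / 119 = 1

|G/H| = 1


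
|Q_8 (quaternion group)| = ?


Q_8 = {±1, ±i, ±j, ±k}
|Q_8| = 8

|Q_8 (quaternion group)| = 8


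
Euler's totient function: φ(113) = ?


Factor n: 113 = 113
φ(n) = n · ∏(1 - 1/p) over distinct primes p | n
φ(113) = 113 · (1 - 1/113) = 112

φ(113) = 112


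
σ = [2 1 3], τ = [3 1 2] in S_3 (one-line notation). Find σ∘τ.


σ∘τ: apply τ first, then σ
1 →τ 3 →σ 3
2 →τ 1 →σ 2
3 →τ 2 →σ 1

σ∘τ = [3 2 1]


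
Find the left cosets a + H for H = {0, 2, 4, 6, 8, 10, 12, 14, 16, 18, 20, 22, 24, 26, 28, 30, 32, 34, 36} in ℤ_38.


H = {0, 2, 4, 6, 8, 10, 12, 14, 16, 18, 20, 22, 24, 26, 28, 30, 32, 34, 36}, |H| = 19
Number of cosets = |G|/|H| = 38/19 = 2
0 + H = {0, 2, 4, 6, 8, 10, 12, 14, 16, 18, 20, 22, 24, 26, 28, 30, 32, 34, 36}
1 + H = {1, 3, 5, 7, 9, 11, 13, 15, 17, 19, 21, 23, 25, 27, 29, 31, 33, 35, 37}

Cosets: 0+H={0,2,4,6,8,10,12,14,16,18,20,22,24,26,28,30,32,34,36}; 1+H={1,3,5,7,9,11,13,15,17,19,21,23,25,27,29,31,33,35,37}


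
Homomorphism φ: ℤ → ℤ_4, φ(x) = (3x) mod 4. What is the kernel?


Kernel = preimage of identity
ker(φ) = {x ∈ ℤ : 3x ≡ 0 (mod 4)}. gcd(3,4) = 1, so 3x ≡ 0 (mod 4) ⟺ x ≡ 0 (mod 4/1 = 4). Hence ker(φ) = 4ℤ

ker(φ) = 4ℤ


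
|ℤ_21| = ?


ℤ_n has n elements.

|ℤ_21| = 21


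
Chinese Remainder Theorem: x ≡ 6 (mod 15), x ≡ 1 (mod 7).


m₁ = 15, m₂ = 7, gcd = 1, so CRT applies. M = m₁·m₂ = 105
Let M₁ = M/m₁ = 7, M₂ = M/m₂ = 15
Find y₁ ≡ M₁⁻¹ (mod m₁): 7⁻¹ ≡ 13 (mod 15)
Find y₂ ≡ M₂⁻¹ (mod m₂): 15⁻¹ ≡ 1 (mod 7)
x = a₁·M₁·y₁ + a₂·M₂·y₂ = 6·7·13 + 1·15·1 = 561
Reduce mod 105: x ≡ 36
Check: 36 mod 15 = 6 ✓, 36 mod 7 = 1 ✓

x ≡ 36 (mod 105)


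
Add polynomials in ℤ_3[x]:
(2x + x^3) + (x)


Add coefficients mod 3:
x^0: 0 + 0 = 0 (mod 3)
x^1: 2 + 1 = 0 (mod 3)
x^2: 0 + 0 = 0 (mod 3)
x^3: 1 + 0 = 1 (mod 3)
Result: x^3

f + g = x^3


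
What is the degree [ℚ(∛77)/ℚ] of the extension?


∛77 has minimal polynomial x³ - 77 (irreducible over ℚ since 77 is not a perfect cube)

[ℚ(∛77)/ℚ] = 3


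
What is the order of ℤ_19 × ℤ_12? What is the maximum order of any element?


|ℤ_19 × ℤ_12| = 19 × 12 = 228
Max element order = lcm(19,12) = 228
Cyclic? Yes (gcd=1)

|ℤ_19×ℤ_12| = 228, max element order = 228


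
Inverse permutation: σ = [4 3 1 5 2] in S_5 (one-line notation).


To find σ⁻¹, swap domain and range:
σ(1) = 4 → σ⁻¹(4) = 1
σ(2) = 3 → σ⁻¹(3) = 2
σ(3) = 1 → σ⁻¹(1) = 3
σ(4) = 5 → σ⁻¹(5) = 4
σ(5) = 2 → σ⁻¹(2) = 5

σ⁻¹ = [3 5 2 1 4]


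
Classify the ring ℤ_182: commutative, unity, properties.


ℤ_182 is a commutative ring with unity 1; 182 = 2×91 is composite, so 2·91 ≡ 0 gives zero divisors (not an integral domain)
Commutative: Yes
Integral domain: No
Has unity: Yes

ℤ_182: Commutative=Yes, Unity=Yes


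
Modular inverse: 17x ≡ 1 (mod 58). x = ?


Use the extended Euclidean algorithm to write 1 = 17·s + 58·t; then s mod 58 is the inverse.
Euclidean algorithm:
  17 = 0·58 + 17
  58 = 3·17 + 7
  17 = 2·7 + 3
  7 = 2·3 + 1
  3 = 3·1 + 0
gcd(17,58) = 1
Back-substitution gives: 17·(-17) + 58·(5) = 1
So 17⁻¹ ≡ -17 ≡ 41 (mod 58)
Check: 17 × 41 = 697 ≡ 1 (mod 58) ✓

17⁻¹ ≡ 41 (mod 58)


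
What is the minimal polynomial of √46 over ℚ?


√46 satisfies x² - 46 = 0, irreducible over ℚ since 46 is squarefree

Minimal polynomial: x² - 46


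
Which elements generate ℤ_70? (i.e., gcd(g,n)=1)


g generates ℤ_n iff gcd(g,n) = 1
Prime factors of 70: 2, 5, 7
Generators are g ∈ {1,...,69} not divisible by any of these primes.
Generators: {1, 3, 9, 11, 13, 17, 19, 23, 27, 29, 31, 33, 37, 39, 41, 43, 47, 51, 53, 57, 59, 61, 67, 69}
Number of generators = φ(70) = 24

Generators of ℤ_70 = {1, 3, 9, 11, 13, 17, 19, 23, 27, 29, 31, 33, 37, 39, 41, 43, 47, 51, 53, 57, 59, 61, 67, 69}


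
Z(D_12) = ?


Z(G) = {g ∈ G | gx = xg for all x ∈ G}
For even n, Z(D_n) = {e, r^(n/2)}: the 180° rotation r^6 commutes with every reflection and rotation

Z(D_12) = {e, r^6}


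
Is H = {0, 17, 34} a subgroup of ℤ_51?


Subgroup test for H = {0, 17, 34} in (ℤ_51, +):
(1) 0 ∈ H? Yes
(2) Closure: for all a,b ∈ H, (a+b) mod 51 ∈ H? Yes
(3) Inverses: for all a ∈ H, -a mod 51 ∈ H? Yes

Yes, H is a subgroup of ℤ_51


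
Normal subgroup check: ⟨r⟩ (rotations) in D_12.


H = ⟨r⟩ (rotations) in D_12
The rotation subgroup ⟨r⟩ has index 2 in D_12, so it is normal

Yes, normal subgroup


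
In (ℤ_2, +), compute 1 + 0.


Operation: addition mod 2
1 + 0 = (a + b) mod 2 with a = 1, b = 0

1 + 0 = 1


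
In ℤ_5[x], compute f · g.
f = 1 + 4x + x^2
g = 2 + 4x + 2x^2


Expand and collect like terms; reduce coefficients mod 5:
x^0: 1·2 = 2 ≡ 2 (mod 5)
x^1: 1·4 + 4·2 = 12 ≡ 2 (mod 5)
x^2: 1·2 + 4·4 + 1·2 = 20 ≡ 0 (mod 5)
x^3: 4·2 + 1·4 = 12 ≡ 2 (mod 5)
x^4: 1·2 = 2 ≡ 2 (mod 5)
Result: 2 + 2x + 2x^3 + 2x^4

f · g = 2 + 2x + 2x^3 + 2x^4


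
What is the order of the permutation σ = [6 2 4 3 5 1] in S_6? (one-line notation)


Cycle decomposition: (1 6) (3 4)
Cycle lengths: 2, 2
Order = lcm(2, 2) = 2

ord(σ) = 2


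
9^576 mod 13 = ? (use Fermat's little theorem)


Fermat's little theorem: if p is prime and gcd(a,p)=1, then a^(p-1) ≡ 1 (mod p)
p = 13 is prime, gcd(9,13) = 1
Reduce exponent: 576 mod 12 = 0
So 9^576 ≡ 9^0 (mod 13)
9^0 = 1

9^576 ≡ 1 (mod 13)


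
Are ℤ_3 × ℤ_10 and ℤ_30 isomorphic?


Comparing ℤ_3 × ℤ_10 and ℤ_30:
gcd(3,10) = 1, so ℤ_3 × ℤ_10 ≅ ℤ_30 (CRT)

Yes, ℤ_3 × ℤ_10 ≅ ℤ_30


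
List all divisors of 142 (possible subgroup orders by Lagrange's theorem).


Lagrange's theorem: |H| divides |G|
|G| = 142
Divisors of 142: 1, 2, 71, 142

Possible subgroup orders: {1, 2, 71, 142}


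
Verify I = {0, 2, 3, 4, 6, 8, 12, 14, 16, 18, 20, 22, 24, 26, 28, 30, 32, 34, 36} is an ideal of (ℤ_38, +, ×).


Check ideal conditions for I = {0, 2, 3, 4, 6, 8, 12, 14, 16, 18, 20, 22, 24, 26, 28, 30, 32, 34, 36} in ℤ_38:
(1) I is an additive subgroup? No
(2) For r ∈ ℤ_38 and a ∈ I: r·a ∈ I? No  [counterexample: r=2, a=24, r·a mod 38 = 10 ∉ I]

No, I is not an ideal of ℤ_38


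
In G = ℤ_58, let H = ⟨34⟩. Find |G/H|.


|⟨34⟩| = n / gcd(34, 58) = 58 / 2 = 29
H is normal (ℤ_58 is abelian).
|G/H| = |G| / |H| = 58 / 29 = 2

|G/H| = 2


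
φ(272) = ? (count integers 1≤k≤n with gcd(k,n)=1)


Factor n: 272 = 2^4 × 17
φ(n) = n · ∏(1 - 1/p) over distinct primes p | n
φ(272) = 272 · (1 - 1/2) · (1 - 1/17) = 128

φ(272) = 128


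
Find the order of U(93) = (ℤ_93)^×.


U(n) is the group of units mod n; |U(n)| = φ(n)
|U(93)| = φ(93) = 60

|U(93) = (ℤ_93)^×| = 60


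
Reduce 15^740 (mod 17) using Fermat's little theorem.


Fermat's little theorem: if p is prime and gcd(a,p)=1, then a^(p-1) ≡ 1 (mod p)
p = 17 is prime, gcd(15,17) = 1
Reduce exponent: 740 mod 16 = 4
So 15^740 ≡ 15^4 (mod 17)
15^4 mod 17 = 16

15^740 ≡ 16 (mod 17)


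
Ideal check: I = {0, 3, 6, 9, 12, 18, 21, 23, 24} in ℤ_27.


Check ideal conditions for I = {0, 3, 6, 9, 12, 18, 21, 23, 24} in ℤ_27:
(1) I is an additive subgroup? No
(2) For r ∈ ℤ_27 and a ∈ I: r·a ∈ I? No  [counterexample: r=2, a=21, r·a mod 27 = 15 ∉ I]

No, I is not an ideal of ℤ_27


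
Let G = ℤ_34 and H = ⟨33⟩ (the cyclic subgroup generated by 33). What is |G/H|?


|⟨33⟩| = n / gcd(33, 34) = 34 / 1 = 34
H is normal (ℤ_34 is abelian).
|G/H| = |G| / |H| = 34 / 34 = 1

|G/H| = 1


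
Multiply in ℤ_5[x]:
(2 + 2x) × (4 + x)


Expand and collect like terms; reduce coefficients mod 5:
x^0: 2·4 = 8 ≡ 3 (mod 5)
x^1: 2·1 + 2·4 = 10 ≡ 0 (mod 5)
x^2: 2·1 = 2 ≡ 2 (mod 5)
Result: 3 + 2x^2

f · g = 3 + 2x^2


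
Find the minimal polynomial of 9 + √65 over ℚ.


Let α = 9 + √65. Then α - 9 = √65, so (α - 9)² = 65, giving α² - 18α + 16 = 0. Degree 2 and α ∉ ℚ, so this is the minimal polynomial.

Minimal polynomial: x² - 18x + 16


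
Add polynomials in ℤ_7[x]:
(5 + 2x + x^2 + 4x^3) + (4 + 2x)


Add coefficients mod 7:
x^0: 5 + 4 = 2 (mod 7)
x^1: 2 + 2 = 4 (mod 7)
x^2: 1 + 0 = 1 (mod 7)
x^3: 4 + 0 = 4 (mod 7)
Result: 2 + 4x + x^2 + 4x^3

f + g = 2 + 4x + x^2 + 4x^3


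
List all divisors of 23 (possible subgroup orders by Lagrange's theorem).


Lagrange's theorem: |H| divides |G|
|G| = 23
Divisors of 23: 1, 23

Possible subgroup orders: {1, 23}


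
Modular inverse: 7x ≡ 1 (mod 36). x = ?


Use the extended Euclidean algorithm to write 1 = 7·s + 36·t; then s mod 36 is the inverse.
Euclidean algorithm:
  7 = 0·36 + 7
  36 = 5·7 + 1
  7 = 7·1 + 0
gcd(7,36) = 1
Back-substitution gives: 7·(-5) + 36·(1) = 1
So 7⁻¹ ≡ -5 ≡ 31 (mod 36)
Check: 7 × 31 = 217 ≡ 1 (mod 36) ✓

7⁻¹ ≡ 31 (mod 36)


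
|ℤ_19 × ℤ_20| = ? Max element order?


|ℤ_19 × ℤ_20| = 19 × 20 = 380
Max element order = lcm(19,20) = 380
Cyclic? Yes (gcd=1)

|ℤ_19×ℤ_20| = 380, max element order = 380


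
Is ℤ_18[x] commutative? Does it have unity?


ℤ_18 has zero divisors (2·9 ≡ 0), and these lift to constant zero divisors in ℤ_18[x]; so not an integral domain
Commutative: Yes
Integral domain: No
Has unity: Yes

ℤ_18[x]: Commutative=Yes, Unity=Yes


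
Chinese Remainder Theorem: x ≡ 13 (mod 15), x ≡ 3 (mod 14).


m₁ = 15, m₂ = 14, gcd = 1, so CRT applies. M = m₁·m₂ = 210
Let M₁ = M/m₁ = 14, M₂ = M/m₂ = 15
Find y₁ ≡ M₁⁻¹ (mod m₁): 14⁻¹ ≡ 14 (mod 15)
Find y₂ ≡ M₂⁻¹ (mod m₂): 15⁻¹ ≡ 1 (mod 14)
x = a₁·M₁·y₁ + a₂·M₂·y₂ = 13·14·14 + 3·15·1 = 2593
Reduce mod 210: x ≡ 73
Check: 73 mod 15 = 13 ✓, 73 mod 14 = 3 ✓

x ≡ 73 (mod 210)


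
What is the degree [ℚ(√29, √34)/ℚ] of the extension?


[ℚ(√29,√34):ℚ] = [ℚ(√29,√34):ℚ(√29)]·[ℚ(√29):ℚ] = 2·2 = 4

[ℚ(√29, √34)/ℚ] = 4


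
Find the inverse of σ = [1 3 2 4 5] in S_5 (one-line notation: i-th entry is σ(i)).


To find σ⁻¹, swap domain and range:
σ(1) = 1 → σ⁻¹(1) = 1
σ(2) = 3 → σ⁻¹(3) = 2
σ(3) = 2 → σ⁻¹(2) = 3
σ(4) = 4 → σ⁻¹(4) = 4
σ(5) = 5 → σ⁻¹(5) = 5

σ⁻¹ = [1 3 2 4 5]


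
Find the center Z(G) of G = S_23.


Z(G) = {g ∈ G | gx = xg for all x ∈ G}
S_n is non-abelian for n ≥ 3; Z(S_23) is trivial

Z(S_23) = {e}


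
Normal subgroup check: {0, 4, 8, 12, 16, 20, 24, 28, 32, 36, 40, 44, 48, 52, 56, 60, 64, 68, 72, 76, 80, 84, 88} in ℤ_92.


H = {0, 4, 8, 12, 16, 20, 24, 28, 32, 36, 40, 44, 48, 52, 56, 60, 64, 68, 72, 76, 80, 84, 88} in ℤ_92
ℤ_92 is abelian; every subgroup of an abelian group is normal

Yes, normal subgroup


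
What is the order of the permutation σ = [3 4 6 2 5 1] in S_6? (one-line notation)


Cycle decomposition: (1 3 6) (2 4)
Cycle lengths: 3, 2
Order = lcm(3, 2) = 6

ord(σ) = 6


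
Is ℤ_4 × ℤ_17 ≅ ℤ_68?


Comparing ℤ_4 × ℤ_17 and ℤ_68:
gcd(4,17) = 1, so ℤ_4 × ℤ_17 ≅ ℤ_68 (CRT)

Yes, ℤ_4 × ℤ_17 ≅ ℤ_68


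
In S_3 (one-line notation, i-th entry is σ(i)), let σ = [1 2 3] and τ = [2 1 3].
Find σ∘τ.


σ∘τ: apply τ first, then σ
1 →τ 2 →σ 2
2 →τ 1 →σ 1
3 →τ 3 →σ 3

σ∘τ = [2 1 3]


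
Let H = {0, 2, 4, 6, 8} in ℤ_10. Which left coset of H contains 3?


3 + H = {3 + h (mod 10) : h ∈ H}
3+0=3, 3+2=5, 3+4=7, 3+6=9, 3+8=1
3 + H = {1, 3, 5, 7, 9} = 1 + H

3 + H = {1, 3, 5, 7, 9}


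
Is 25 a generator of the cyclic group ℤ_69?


g generates ℤ_n iff gcd(g, n) = 1
gcd(25, 69) = 1
Since gcd = 1, 25 is a generator.

Yes, 25 generates ℤ_69


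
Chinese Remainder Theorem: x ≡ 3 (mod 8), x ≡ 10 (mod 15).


m₁ = 8, m₂ = 15, gcd = 1, so CRT applies. M = m₁·m₂ = 120
Let M₁ = M/m₁ = 15, M₂ = M/m₂ = 8
Find y₁ ≡ M₁⁻¹ (mod m₁): 15⁻¹ ≡ 7 (mod 8)
Find y₂ ≡ M₂⁻¹ (mod m₂): 8⁻¹ ≡ 2 (mod 15)
x = a₁·M₁·y₁ + a₂·M₂·y₂ = 3·15·7 + 10·8·2 = 475
Reduce mod 120: x ≡ 115
Check: 115 mod 8 = 3 ✓, 115 mod 15 = 10 ✓

x ≡ 115 (mod 120)


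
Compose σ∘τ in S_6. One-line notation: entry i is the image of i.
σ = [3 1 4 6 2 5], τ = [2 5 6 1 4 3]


σ∘τ: apply τ first, then σ
1 →τ 2 →σ 1
2 →τ 5 →σ 2
3 →τ 6 →σ 5
4 →τ 1 →σ 3
5 →τ 4 →σ 6
6 →τ 3 →σ 4

σ∘τ = [1 2 5 3 6 4]


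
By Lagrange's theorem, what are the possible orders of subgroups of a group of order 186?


Lagrange's theorem: |H| divides |G|
|G| = 186
Divisors of 186: 1, 2, 3, 6, 31, 62, 93, 186

Possible subgroup orders: {1, 2, 3, 6, 31, 62, 93, 186}


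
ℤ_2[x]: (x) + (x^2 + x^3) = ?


Add coefficients mod 2:
x^0: 0 + 0 = 0 (mod 2)
x^1: 1 + 0 = 1 (mod 2)
x^2: 0 + 1 = 1 (mod 2)
x^3: 0 + 1 = 1 (mod 2)
Result: x + x^2 + x^3

f + g = x + x^2 + x^3


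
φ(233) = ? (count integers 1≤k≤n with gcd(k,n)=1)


Factor n: 233 = 233
φ(n) = n · ∏(1 - 1/p) over distinct primes p | n
φ(233) = 233 · (1 - 1/233) = 232

φ(233) = 232


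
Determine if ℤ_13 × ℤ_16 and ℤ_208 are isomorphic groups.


Comparing ℤ_13 × ℤ_16 and ℤ_208:
gcd(13,16) = 1, so ℤ_13 × ℤ_16 ≅ ℤ_208 (CRT)

Yes, ℤ_13 × ℤ_16 ≅ ℤ_208


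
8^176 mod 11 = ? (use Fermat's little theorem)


Fermat's little theorem: if p is prime and gcd(a,p)=1, then a^(p-1) ≡ 1 (mod p)
p = 11 is prime, gcd(8,11) = 1
Reduce exponent: 176 mod 10 = 6
So 8^176 ≡ 8^6 (mod 11)
8^6 mod 11 = 3

8^176 ≡ 3 (mod 11)


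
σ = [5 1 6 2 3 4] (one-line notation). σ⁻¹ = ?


To find σ⁻¹, swap domain and range:
σ(1) = 5 → σ⁻¹(5) = 1
σ(2) = 1 → σ⁻¹(1) = 2
σ(3) = 6 → σ⁻¹(6) = 3
σ(4) = 2 → σ⁻¹(2) = 4
σ(5) = 3 → σ⁻¹(3) = 5
σ(6) = 4 → σ⁻¹(4) = 6

σ⁻¹ = [2 4 5 6 1 3]


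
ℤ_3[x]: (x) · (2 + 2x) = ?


Expand and collect like terms; reduce coefficients mod 3:
x^0: 0·2 = 0 ≡ 0 (mod 3)
x^1: 0·2 + 1·2 = 2 ≡ 2 (mod 3)
x^2: 1·2 = 2 ≡ 2 (mod 3)
Result: 2x + 2x^2

f · g = 2x + 2x^2


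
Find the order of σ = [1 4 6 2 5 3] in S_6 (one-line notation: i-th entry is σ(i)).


Cycle decomposition: (2 4) (3 6)
Cycle lengths: 2, 2
Order = lcm(2, 2) = 2

ord(σ) = 2


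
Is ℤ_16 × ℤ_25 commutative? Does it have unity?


Direct product ring; commutative with unity (1,1); but (1,0)·(0,1) = (0,0) gives zero divisors, so not an integral domain
Commutative: Yes
Integral domain: No
Has unity: Yes

ℤ_16 × ℤ_25: Commutative=Yes, Unity=Yes


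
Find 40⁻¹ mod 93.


Use the extended Euclidean algorithm to write 1 = 40·s + 93·t; then s mod 93 is the inverse.
Euclidean algorithm:
  40 = 0·93 + 40
  93 = 2·40 + 13
  40 = 3·13 + 1
  13 = 13·1 + 0
gcd(40,93) = 1
Back-substitution gives: 40·(7) + 93·(-3) = 1
So 40⁻¹ ≡ 7 ≡ 7 (mod 93)
Check: 40 × 7 = 280 ≡ 1 (mod 93) ✓

40⁻¹ ≡ 7 (mod 93)


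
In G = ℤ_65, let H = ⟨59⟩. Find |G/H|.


|⟨59⟩| = n / gcd(59, 65) = 65 / 1 = 65
H is normal (ℤ_65 is abelian).
|G/H| = |G| / |H| = 65 / 65 = 1

|G/H| = 1


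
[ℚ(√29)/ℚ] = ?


√29 has minimal polynomial x² - 29 (irreducible over ℚ since 29 is squarefree)

[ℚ(√29)/ℚ] = 2


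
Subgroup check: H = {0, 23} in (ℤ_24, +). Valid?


Subgroup test for H = {0, 23} in (ℤ_24, +):
(1) 0 ∈ H? Yes
(2) Closure: for all a,b ∈ H, (a+b) mod 24 ∈ H? No  [counterexample: 23 + 23 = 22 ∉ H]
(3) Inverses: for all a ∈ H, -a mod 24 ∈ H? No

No, H is not a subgroup of ℤ_24


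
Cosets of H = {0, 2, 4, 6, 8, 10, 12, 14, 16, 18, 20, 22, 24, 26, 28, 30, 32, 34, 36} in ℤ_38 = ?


H = {0, 2, 4, 6, 8, 10, 12, 14, 16, 18, 20, 22, 24, 26, 28, 30, 32, 34, 36}, |H| = 19
Number of cosets = |G|/|H| = 38/19 = 2
0 + H = {0, 2, 4, 6, 8, 10, 12, 14, 16, 18, 20, 22, 24, 26, 28, 30, 32, 34, 36}
1 + H = {1, 3, 5, 7, 9, 11, 13, 15, 17, 19, 21, 23, 25, 27, 29, 31, 33, 35, 37}

Cosets: 0+H={0,2,4,6,8,10,12,14,16,18,20,22,24,26,28,30,32,34,36}; 1+H={1,3,5,7,9,11,13,15,17,19,21,23,25,27,29,31,33,35,37}


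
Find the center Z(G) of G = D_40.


Z(G) = {g ∈ G | gx = xg for all x ∈ G}
For even n, Z(D_n) = {e, r^(n/2)}: the 180° rotation r^20 commutes with every reflection and rotation

Z(D_40) = {e, r^20}
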